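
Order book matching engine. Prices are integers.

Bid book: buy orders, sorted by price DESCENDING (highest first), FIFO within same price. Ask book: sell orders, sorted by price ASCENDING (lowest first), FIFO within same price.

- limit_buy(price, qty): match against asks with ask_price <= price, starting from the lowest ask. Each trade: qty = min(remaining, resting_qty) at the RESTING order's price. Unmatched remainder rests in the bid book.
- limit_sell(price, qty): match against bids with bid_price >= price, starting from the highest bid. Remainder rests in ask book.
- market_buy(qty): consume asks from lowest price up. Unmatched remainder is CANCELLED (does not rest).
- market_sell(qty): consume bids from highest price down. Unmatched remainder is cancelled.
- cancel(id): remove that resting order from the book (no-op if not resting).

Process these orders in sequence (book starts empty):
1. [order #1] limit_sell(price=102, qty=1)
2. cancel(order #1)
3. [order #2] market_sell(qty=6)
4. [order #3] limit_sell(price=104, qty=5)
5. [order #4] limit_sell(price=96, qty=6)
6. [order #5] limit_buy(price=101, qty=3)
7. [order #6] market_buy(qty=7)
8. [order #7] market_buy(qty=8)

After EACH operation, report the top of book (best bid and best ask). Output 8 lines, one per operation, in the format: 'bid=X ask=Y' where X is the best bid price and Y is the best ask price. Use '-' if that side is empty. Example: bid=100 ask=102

After op 1 [order #1] limit_sell(price=102, qty=1): fills=none; bids=[-] asks=[#1:1@102]
After op 2 cancel(order #1): fills=none; bids=[-] asks=[-]
After op 3 [order #2] market_sell(qty=6): fills=none; bids=[-] asks=[-]
After op 4 [order #3] limit_sell(price=104, qty=5): fills=none; bids=[-] asks=[#3:5@104]
After op 5 [order #4] limit_sell(price=96, qty=6): fills=none; bids=[-] asks=[#4:6@96 #3:5@104]
After op 6 [order #5] limit_buy(price=101, qty=3): fills=#5x#4:3@96; bids=[-] asks=[#4:3@96 #3:5@104]
After op 7 [order #6] market_buy(qty=7): fills=#6x#4:3@96 #6x#3:4@104; bids=[-] asks=[#3:1@104]
After op 8 [order #7] market_buy(qty=8): fills=#7x#3:1@104; bids=[-] asks=[-]

Answer: bid=- ask=102
bid=- ask=-
bid=- ask=-
bid=- ask=104
bid=- ask=96
bid=- ask=96
bid=- ask=104
bid=- ask=-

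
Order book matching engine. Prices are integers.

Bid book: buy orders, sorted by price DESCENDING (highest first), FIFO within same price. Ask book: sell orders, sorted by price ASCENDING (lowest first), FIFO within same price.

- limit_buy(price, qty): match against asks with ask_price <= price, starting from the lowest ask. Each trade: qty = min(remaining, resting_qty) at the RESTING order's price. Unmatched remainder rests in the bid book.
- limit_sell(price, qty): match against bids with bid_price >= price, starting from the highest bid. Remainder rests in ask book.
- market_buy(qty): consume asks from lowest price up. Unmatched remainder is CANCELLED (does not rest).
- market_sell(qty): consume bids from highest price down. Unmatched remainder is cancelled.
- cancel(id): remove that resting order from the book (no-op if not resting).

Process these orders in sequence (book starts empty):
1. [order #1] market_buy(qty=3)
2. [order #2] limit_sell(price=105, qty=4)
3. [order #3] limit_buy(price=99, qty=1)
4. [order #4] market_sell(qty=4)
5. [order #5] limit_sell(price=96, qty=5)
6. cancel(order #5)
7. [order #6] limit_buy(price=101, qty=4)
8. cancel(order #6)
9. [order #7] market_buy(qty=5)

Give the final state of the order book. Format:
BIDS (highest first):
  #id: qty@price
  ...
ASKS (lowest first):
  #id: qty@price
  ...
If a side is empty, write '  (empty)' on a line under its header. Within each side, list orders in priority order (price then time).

Answer: BIDS (highest first):
  (empty)
ASKS (lowest first):
  (empty)

Derivation:
After op 1 [order #1] market_buy(qty=3): fills=none; bids=[-] asks=[-]
After op 2 [order #2] limit_sell(price=105, qty=4): fills=none; bids=[-] asks=[#2:4@105]
After op 3 [order #3] limit_buy(price=99, qty=1): fills=none; bids=[#3:1@99] asks=[#2:4@105]
After op 4 [order #4] market_sell(qty=4): fills=#3x#4:1@99; bids=[-] asks=[#2:4@105]
After op 5 [order #5] limit_sell(price=96, qty=5): fills=none; bids=[-] asks=[#5:5@96 #2:4@105]
After op 6 cancel(order #5): fills=none; bids=[-] asks=[#2:4@105]
After op 7 [order #6] limit_buy(price=101, qty=4): fills=none; bids=[#6:4@101] asks=[#2:4@105]
After op 8 cancel(order #6): fills=none; bids=[-] asks=[#2:4@105]
After op 9 [order #7] market_buy(qty=5): fills=#7x#2:4@105; bids=[-] asks=[-]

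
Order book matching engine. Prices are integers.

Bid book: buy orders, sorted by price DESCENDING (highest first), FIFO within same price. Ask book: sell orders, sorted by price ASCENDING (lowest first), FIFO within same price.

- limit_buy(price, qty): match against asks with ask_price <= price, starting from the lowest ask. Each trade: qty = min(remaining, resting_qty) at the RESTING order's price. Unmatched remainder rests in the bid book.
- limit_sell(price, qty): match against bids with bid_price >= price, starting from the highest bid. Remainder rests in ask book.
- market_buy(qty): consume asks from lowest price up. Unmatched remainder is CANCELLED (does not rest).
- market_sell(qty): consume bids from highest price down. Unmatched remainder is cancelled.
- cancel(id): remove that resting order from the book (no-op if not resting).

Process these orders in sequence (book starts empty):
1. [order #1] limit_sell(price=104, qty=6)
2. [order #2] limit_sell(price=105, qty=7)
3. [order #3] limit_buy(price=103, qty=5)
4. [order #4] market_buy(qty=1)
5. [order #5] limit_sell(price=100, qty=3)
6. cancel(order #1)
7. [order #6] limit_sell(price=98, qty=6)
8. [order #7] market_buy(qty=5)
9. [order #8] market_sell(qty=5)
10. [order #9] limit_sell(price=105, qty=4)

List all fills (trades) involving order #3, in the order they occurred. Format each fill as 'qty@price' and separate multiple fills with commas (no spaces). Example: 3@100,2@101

After op 1 [order #1] limit_sell(price=104, qty=6): fills=none; bids=[-] asks=[#1:6@104]
After op 2 [order #2] limit_sell(price=105, qty=7): fills=none; bids=[-] asks=[#1:6@104 #2:7@105]
After op 3 [order #3] limit_buy(price=103, qty=5): fills=none; bids=[#3:5@103] asks=[#1:6@104 #2:7@105]
After op 4 [order #4] market_buy(qty=1): fills=#4x#1:1@104; bids=[#3:5@103] asks=[#1:5@104 #2:7@105]
After op 5 [order #5] limit_sell(price=100, qty=3): fills=#3x#5:3@103; bids=[#3:2@103] asks=[#1:5@104 #2:7@105]
After op 6 cancel(order #1): fills=none; bids=[#3:2@103] asks=[#2:7@105]
After op 7 [order #6] limit_sell(price=98, qty=6): fills=#3x#6:2@103; bids=[-] asks=[#6:4@98 #2:7@105]
After op 8 [order #7] market_buy(qty=5): fills=#7x#6:4@98 #7x#2:1@105; bids=[-] asks=[#2:6@105]
After op 9 [order #8] market_sell(qty=5): fills=none; bids=[-] asks=[#2:6@105]
After op 10 [order #9] limit_sell(price=105, qty=4): fills=none; bids=[-] asks=[#2:6@105 #9:4@105]

Answer: 3@103,2@103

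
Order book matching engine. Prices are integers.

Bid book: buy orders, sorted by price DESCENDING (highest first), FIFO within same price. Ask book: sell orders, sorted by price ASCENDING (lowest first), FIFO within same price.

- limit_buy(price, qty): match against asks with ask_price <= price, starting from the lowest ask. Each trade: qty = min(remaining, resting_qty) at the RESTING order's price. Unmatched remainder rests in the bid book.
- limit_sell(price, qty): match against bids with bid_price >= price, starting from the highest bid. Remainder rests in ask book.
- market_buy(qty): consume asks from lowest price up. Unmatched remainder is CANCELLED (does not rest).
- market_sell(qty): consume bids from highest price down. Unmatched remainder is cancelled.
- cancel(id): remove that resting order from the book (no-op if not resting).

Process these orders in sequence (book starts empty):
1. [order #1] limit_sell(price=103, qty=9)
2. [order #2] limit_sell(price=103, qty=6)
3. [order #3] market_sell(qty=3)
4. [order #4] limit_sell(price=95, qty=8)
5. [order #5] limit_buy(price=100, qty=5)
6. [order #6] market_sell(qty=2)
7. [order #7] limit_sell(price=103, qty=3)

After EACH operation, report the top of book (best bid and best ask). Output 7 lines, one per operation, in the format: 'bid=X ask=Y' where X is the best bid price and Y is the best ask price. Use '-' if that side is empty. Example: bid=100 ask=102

Answer: bid=- ask=103
bid=- ask=103
bid=- ask=103
bid=- ask=95
bid=- ask=95
bid=- ask=95
bid=- ask=95

Derivation:
After op 1 [order #1] limit_sell(price=103, qty=9): fills=none; bids=[-] asks=[#1:9@103]
After op 2 [order #2] limit_sell(price=103, qty=6): fills=none; bids=[-] asks=[#1:9@103 #2:6@103]
After op 3 [order #3] market_sell(qty=3): fills=none; bids=[-] asks=[#1:9@103 #2:6@103]
After op 4 [order #4] limit_sell(price=95, qty=8): fills=none; bids=[-] asks=[#4:8@95 #1:9@103 #2:6@103]
After op 5 [order #5] limit_buy(price=100, qty=5): fills=#5x#4:5@95; bids=[-] asks=[#4:3@95 #1:9@103 #2:6@103]
After op 6 [order #6] market_sell(qty=2): fills=none; bids=[-] asks=[#4:3@95 #1:9@103 #2:6@103]
After op 7 [order #7] limit_sell(price=103, qty=3): fills=none; bids=[-] asks=[#4:3@95 #1:9@103 #2:6@103 #7:3@103]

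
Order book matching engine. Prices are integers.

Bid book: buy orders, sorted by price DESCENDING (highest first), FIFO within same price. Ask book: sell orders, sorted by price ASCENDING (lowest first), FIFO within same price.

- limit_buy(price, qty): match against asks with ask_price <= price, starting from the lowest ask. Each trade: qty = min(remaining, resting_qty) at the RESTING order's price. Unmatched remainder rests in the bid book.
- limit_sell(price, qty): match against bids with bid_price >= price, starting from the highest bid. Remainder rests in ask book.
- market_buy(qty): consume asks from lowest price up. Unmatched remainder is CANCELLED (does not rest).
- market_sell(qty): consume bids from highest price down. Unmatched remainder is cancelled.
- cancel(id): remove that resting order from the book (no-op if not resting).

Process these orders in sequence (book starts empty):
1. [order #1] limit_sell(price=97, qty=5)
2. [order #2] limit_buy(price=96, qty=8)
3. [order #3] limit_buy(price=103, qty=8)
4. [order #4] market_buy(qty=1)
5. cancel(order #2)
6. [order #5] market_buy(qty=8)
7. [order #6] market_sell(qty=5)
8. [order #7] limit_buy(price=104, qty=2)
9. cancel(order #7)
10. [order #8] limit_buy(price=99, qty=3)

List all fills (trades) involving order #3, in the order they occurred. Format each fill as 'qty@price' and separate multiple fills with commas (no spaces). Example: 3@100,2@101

After op 1 [order #1] limit_sell(price=97, qty=5): fills=none; bids=[-] asks=[#1:5@97]
After op 2 [order #2] limit_buy(price=96, qty=8): fills=none; bids=[#2:8@96] asks=[#1:5@97]
After op 3 [order #3] limit_buy(price=103, qty=8): fills=#3x#1:5@97; bids=[#3:3@103 #2:8@96] asks=[-]
After op 4 [order #4] market_buy(qty=1): fills=none; bids=[#3:3@103 #2:8@96] asks=[-]
After op 5 cancel(order #2): fills=none; bids=[#3:3@103] asks=[-]
After op 6 [order #5] market_buy(qty=8): fills=none; bids=[#3:3@103] asks=[-]
After op 7 [order #6] market_sell(qty=5): fills=#3x#6:3@103; bids=[-] asks=[-]
After op 8 [order #7] limit_buy(price=104, qty=2): fills=none; bids=[#7:2@104] asks=[-]
After op 9 cancel(order #7): fills=none; bids=[-] asks=[-]
After op 10 [order #8] limit_buy(price=99, qty=3): fills=none; bids=[#8:3@99] asks=[-]

Answer: 5@97,3@103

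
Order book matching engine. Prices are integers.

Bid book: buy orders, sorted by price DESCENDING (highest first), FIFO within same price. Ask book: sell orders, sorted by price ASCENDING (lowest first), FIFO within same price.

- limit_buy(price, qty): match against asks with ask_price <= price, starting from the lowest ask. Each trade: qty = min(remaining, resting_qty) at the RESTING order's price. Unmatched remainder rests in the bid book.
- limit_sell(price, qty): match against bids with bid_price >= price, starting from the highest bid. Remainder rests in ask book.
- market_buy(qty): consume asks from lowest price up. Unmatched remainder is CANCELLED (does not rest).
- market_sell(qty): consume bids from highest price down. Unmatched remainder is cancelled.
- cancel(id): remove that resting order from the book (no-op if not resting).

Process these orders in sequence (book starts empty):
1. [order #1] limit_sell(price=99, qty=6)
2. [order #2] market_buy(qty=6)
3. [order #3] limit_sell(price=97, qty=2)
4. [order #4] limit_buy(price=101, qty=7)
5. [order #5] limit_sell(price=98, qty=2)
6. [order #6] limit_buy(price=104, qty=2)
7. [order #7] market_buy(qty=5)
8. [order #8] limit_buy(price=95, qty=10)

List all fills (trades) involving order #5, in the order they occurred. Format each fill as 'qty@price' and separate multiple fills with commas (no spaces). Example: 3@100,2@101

After op 1 [order #1] limit_sell(price=99, qty=6): fills=none; bids=[-] asks=[#1:6@99]
After op 2 [order #2] market_buy(qty=6): fills=#2x#1:6@99; bids=[-] asks=[-]
After op 3 [order #3] limit_sell(price=97, qty=2): fills=none; bids=[-] asks=[#3:2@97]
After op 4 [order #4] limit_buy(price=101, qty=7): fills=#4x#3:2@97; bids=[#4:5@101] asks=[-]
After op 5 [order #5] limit_sell(price=98, qty=2): fills=#4x#5:2@101; bids=[#4:3@101] asks=[-]
After op 6 [order #6] limit_buy(price=104, qty=2): fills=none; bids=[#6:2@104 #4:3@101] asks=[-]
After op 7 [order #7] market_buy(qty=5): fills=none; bids=[#6:2@104 #4:3@101] asks=[-]
After op 8 [order #8] limit_buy(price=95, qty=10): fills=none; bids=[#6:2@104 #4:3@101 #8:10@95] asks=[-]

Answer: 2@101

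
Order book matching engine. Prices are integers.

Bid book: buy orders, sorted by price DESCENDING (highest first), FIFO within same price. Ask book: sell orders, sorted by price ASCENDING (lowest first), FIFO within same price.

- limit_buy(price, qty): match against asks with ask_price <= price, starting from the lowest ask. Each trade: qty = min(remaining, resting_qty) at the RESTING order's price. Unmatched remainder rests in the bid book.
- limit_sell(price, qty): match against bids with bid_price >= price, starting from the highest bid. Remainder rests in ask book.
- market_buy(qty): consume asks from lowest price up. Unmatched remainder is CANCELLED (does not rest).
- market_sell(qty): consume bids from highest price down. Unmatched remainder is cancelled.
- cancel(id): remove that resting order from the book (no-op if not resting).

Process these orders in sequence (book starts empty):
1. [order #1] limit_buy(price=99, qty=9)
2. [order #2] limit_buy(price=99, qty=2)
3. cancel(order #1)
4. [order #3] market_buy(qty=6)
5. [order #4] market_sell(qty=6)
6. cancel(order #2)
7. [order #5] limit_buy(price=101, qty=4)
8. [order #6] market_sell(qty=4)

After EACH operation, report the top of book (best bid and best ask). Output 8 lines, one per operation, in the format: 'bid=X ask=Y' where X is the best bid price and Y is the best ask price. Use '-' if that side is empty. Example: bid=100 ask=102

After op 1 [order #1] limit_buy(price=99, qty=9): fills=none; bids=[#1:9@99] asks=[-]
After op 2 [order #2] limit_buy(price=99, qty=2): fills=none; bids=[#1:9@99 #2:2@99] asks=[-]
After op 3 cancel(order #1): fills=none; bids=[#2:2@99] asks=[-]
After op 4 [order #3] market_buy(qty=6): fills=none; bids=[#2:2@99] asks=[-]
After op 5 [order #4] market_sell(qty=6): fills=#2x#4:2@99; bids=[-] asks=[-]
After op 6 cancel(order #2): fills=none; bids=[-] asks=[-]
After op 7 [order #5] limit_buy(price=101, qty=4): fills=none; bids=[#5:4@101] asks=[-]
After op 8 [order #6] market_sell(qty=4): fills=#5x#6:4@101; bids=[-] asks=[-]

Answer: bid=99 ask=-
bid=99 ask=-
bid=99 ask=-
bid=99 ask=-
bid=- ask=-
bid=- ask=-
bid=101 ask=-
bid=- ask=-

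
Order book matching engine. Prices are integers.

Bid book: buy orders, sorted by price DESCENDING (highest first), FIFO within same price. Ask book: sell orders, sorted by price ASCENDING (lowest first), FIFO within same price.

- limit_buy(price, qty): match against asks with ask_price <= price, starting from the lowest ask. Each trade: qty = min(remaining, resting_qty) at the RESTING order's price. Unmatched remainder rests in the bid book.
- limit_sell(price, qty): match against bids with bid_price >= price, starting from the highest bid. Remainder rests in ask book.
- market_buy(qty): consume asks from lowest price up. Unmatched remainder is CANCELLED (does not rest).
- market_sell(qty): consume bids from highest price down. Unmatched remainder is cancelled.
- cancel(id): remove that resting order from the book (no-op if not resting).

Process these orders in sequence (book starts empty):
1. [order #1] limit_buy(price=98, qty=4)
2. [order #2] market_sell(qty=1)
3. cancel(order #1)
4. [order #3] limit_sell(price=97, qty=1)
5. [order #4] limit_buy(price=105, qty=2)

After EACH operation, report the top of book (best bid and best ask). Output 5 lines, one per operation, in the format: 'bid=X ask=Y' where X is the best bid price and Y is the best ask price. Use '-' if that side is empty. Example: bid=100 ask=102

After op 1 [order #1] limit_buy(price=98, qty=4): fills=none; bids=[#1:4@98] asks=[-]
After op 2 [order #2] market_sell(qty=1): fills=#1x#2:1@98; bids=[#1:3@98] asks=[-]
After op 3 cancel(order #1): fills=none; bids=[-] asks=[-]
After op 4 [order #3] limit_sell(price=97, qty=1): fills=none; bids=[-] asks=[#3:1@97]
After op 5 [order #4] limit_buy(price=105, qty=2): fills=#4x#3:1@97; bids=[#4:1@105] asks=[-]

Answer: bid=98 ask=-
bid=98 ask=-
bid=- ask=-
bid=- ask=97
bid=105 ask=-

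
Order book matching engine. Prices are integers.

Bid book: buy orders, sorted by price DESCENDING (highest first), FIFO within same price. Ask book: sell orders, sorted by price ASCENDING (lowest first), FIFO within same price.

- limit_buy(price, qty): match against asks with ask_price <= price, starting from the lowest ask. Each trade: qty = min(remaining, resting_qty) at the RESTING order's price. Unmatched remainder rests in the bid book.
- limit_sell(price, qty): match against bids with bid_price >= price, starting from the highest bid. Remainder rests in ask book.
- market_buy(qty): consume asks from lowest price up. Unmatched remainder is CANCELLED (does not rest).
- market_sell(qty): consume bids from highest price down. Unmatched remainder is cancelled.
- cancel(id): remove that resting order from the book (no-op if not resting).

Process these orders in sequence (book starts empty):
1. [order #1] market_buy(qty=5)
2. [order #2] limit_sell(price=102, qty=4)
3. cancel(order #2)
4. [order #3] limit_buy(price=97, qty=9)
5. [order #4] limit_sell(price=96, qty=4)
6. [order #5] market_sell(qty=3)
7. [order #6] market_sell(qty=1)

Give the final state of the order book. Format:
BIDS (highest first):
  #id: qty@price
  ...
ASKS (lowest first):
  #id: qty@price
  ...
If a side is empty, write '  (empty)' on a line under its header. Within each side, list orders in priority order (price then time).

Answer: BIDS (highest first):
  #3: 1@97
ASKS (lowest first):
  (empty)

Derivation:
After op 1 [order #1] market_buy(qty=5): fills=none; bids=[-] asks=[-]
After op 2 [order #2] limit_sell(price=102, qty=4): fills=none; bids=[-] asks=[#2:4@102]
After op 3 cancel(order #2): fills=none; bids=[-] asks=[-]
After op 4 [order #3] limit_buy(price=97, qty=9): fills=none; bids=[#3:9@97] asks=[-]
After op 5 [order #4] limit_sell(price=96, qty=4): fills=#3x#4:4@97; bids=[#3:5@97] asks=[-]
After op 6 [order #5] market_sell(qty=3): fills=#3x#5:3@97; bids=[#3:2@97] asks=[-]
After op 7 [order #6] market_sell(qty=1): fills=#3x#6:1@97; bids=[#3:1@97] asks=[-]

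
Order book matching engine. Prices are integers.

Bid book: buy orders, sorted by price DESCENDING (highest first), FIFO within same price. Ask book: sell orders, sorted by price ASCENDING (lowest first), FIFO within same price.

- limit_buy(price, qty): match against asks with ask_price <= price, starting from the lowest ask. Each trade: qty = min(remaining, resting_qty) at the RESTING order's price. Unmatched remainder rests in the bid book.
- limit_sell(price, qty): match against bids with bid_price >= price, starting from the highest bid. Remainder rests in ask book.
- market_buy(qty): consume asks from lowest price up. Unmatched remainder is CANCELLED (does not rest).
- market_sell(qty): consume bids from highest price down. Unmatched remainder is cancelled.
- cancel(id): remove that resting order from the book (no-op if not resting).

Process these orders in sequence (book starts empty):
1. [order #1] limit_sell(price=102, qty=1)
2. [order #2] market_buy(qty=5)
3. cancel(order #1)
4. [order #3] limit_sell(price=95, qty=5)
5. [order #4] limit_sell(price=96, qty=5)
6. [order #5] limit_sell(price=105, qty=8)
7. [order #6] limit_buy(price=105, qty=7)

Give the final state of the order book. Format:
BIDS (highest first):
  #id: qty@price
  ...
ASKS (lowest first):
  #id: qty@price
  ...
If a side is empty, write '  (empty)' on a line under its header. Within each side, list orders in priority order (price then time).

After op 1 [order #1] limit_sell(price=102, qty=1): fills=none; bids=[-] asks=[#1:1@102]
After op 2 [order #2] market_buy(qty=5): fills=#2x#1:1@102; bids=[-] asks=[-]
After op 3 cancel(order #1): fills=none; bids=[-] asks=[-]
After op 4 [order #3] limit_sell(price=95, qty=5): fills=none; bids=[-] asks=[#3:5@95]
After op 5 [order #4] limit_sell(price=96, qty=5): fills=none; bids=[-] asks=[#3:5@95 #4:5@96]
After op 6 [order #5] limit_sell(price=105, qty=8): fills=none; bids=[-] asks=[#3:5@95 #4:5@96 #5:8@105]
After op 7 [order #6] limit_buy(price=105, qty=7): fills=#6x#3:5@95 #6x#4:2@96; bids=[-] asks=[#4:3@96 #5:8@105]

Answer: BIDS (highest first):
  (empty)
ASKS (lowest first):
  #4: 3@96
  #5: 8@105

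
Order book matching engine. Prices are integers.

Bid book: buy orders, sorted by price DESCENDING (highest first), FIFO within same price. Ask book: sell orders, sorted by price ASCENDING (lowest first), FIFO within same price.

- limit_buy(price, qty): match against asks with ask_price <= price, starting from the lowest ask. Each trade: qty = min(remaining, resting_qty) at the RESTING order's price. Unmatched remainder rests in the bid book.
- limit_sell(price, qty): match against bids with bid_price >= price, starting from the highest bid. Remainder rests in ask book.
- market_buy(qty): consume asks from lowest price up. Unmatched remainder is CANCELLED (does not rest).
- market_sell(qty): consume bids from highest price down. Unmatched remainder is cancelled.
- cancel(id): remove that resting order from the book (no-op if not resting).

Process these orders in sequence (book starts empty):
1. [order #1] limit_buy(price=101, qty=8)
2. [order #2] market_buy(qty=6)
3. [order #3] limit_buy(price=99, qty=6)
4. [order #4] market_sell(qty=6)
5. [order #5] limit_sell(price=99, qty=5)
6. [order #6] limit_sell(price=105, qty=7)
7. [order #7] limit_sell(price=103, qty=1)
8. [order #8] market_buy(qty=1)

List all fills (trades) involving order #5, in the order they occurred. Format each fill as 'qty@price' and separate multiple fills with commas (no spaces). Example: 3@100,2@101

After op 1 [order #1] limit_buy(price=101, qty=8): fills=none; bids=[#1:8@101] asks=[-]
After op 2 [order #2] market_buy(qty=6): fills=none; bids=[#1:8@101] asks=[-]
After op 3 [order #3] limit_buy(price=99, qty=6): fills=none; bids=[#1:8@101 #3:6@99] asks=[-]
After op 4 [order #4] market_sell(qty=6): fills=#1x#4:6@101; bids=[#1:2@101 #3:6@99] asks=[-]
After op 5 [order #5] limit_sell(price=99, qty=5): fills=#1x#5:2@101 #3x#5:3@99; bids=[#3:3@99] asks=[-]
After op 6 [order #6] limit_sell(price=105, qty=7): fills=none; bids=[#3:3@99] asks=[#6:7@105]
After op 7 [order #7] limit_sell(price=103, qty=1): fills=none; bids=[#3:3@99] asks=[#7:1@103 #6:7@105]
After op 8 [order #8] market_buy(qty=1): fills=#8x#7:1@103; bids=[#3:3@99] asks=[#6:7@105]

Answer: 2@101,3@99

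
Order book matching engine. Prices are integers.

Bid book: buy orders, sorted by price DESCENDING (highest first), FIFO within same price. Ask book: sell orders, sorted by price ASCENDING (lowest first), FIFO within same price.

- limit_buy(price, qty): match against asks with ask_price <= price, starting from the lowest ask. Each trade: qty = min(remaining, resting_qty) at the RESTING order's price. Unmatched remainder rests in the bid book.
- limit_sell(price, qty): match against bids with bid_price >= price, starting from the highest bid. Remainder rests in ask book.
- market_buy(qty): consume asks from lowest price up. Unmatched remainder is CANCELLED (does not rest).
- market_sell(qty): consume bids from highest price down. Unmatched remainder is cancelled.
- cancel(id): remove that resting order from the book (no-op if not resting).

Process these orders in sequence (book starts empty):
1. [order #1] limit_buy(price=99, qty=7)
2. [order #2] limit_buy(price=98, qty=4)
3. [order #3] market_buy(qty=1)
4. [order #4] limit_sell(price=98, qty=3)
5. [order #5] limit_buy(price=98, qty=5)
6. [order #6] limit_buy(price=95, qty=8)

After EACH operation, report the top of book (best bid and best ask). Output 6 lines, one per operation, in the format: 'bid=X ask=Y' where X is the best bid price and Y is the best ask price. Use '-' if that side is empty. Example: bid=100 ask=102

Answer: bid=99 ask=-
bid=99 ask=-
bid=99 ask=-
bid=99 ask=-
bid=99 ask=-
bid=99 ask=-

Derivation:
After op 1 [order #1] limit_buy(price=99, qty=7): fills=none; bids=[#1:7@99] asks=[-]
After op 2 [order #2] limit_buy(price=98, qty=4): fills=none; bids=[#1:7@99 #2:4@98] asks=[-]
After op 3 [order #3] market_buy(qty=1): fills=none; bids=[#1:7@99 #2:4@98] asks=[-]
After op 4 [order #4] limit_sell(price=98, qty=3): fills=#1x#4:3@99; bids=[#1:4@99 #2:4@98] asks=[-]
After op 5 [order #5] limit_buy(price=98, qty=5): fills=none; bids=[#1:4@99 #2:4@98 #5:5@98] asks=[-]
After op 6 [order #6] limit_buy(price=95, qty=8): fills=none; bids=[#1:4@99 #2:4@98 #5:5@98 #6:8@95] asks=[-]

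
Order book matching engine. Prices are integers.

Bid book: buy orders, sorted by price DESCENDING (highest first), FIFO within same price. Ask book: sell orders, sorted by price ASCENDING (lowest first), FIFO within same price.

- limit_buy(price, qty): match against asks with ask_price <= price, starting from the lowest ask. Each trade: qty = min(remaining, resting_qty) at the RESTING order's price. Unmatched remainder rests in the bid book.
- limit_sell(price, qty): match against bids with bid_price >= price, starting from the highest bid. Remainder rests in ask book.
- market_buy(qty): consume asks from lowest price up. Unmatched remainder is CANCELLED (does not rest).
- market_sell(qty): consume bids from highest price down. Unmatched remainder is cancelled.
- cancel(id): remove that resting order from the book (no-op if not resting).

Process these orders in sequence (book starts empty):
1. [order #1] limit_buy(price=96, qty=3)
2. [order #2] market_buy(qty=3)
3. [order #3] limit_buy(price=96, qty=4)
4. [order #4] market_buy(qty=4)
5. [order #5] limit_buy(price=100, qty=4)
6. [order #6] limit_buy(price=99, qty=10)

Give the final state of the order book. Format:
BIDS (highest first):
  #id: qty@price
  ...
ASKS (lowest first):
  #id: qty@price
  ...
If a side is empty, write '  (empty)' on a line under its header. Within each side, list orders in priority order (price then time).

Answer: BIDS (highest first):
  #5: 4@100
  #6: 10@99
  #1: 3@96
  #3: 4@96
ASKS (lowest first):
  (empty)

Derivation:
After op 1 [order #1] limit_buy(price=96, qty=3): fills=none; bids=[#1:3@96] asks=[-]
After op 2 [order #2] market_buy(qty=3): fills=none; bids=[#1:3@96] asks=[-]
After op 3 [order #3] limit_buy(price=96, qty=4): fills=none; bids=[#1:3@96 #3:4@96] asks=[-]
After op 4 [order #4] market_buy(qty=4): fills=none; bids=[#1:3@96 #3:4@96] asks=[-]
After op 5 [order #5] limit_buy(price=100, qty=4): fills=none; bids=[#5:4@100 #1:3@96 #3:4@96] asks=[-]
After op 6 [order #6] limit_buy(price=99, qty=10): fills=none; bids=[#5:4@100 #6:10@99 #1:3@96 #3:4@96] asks=[-]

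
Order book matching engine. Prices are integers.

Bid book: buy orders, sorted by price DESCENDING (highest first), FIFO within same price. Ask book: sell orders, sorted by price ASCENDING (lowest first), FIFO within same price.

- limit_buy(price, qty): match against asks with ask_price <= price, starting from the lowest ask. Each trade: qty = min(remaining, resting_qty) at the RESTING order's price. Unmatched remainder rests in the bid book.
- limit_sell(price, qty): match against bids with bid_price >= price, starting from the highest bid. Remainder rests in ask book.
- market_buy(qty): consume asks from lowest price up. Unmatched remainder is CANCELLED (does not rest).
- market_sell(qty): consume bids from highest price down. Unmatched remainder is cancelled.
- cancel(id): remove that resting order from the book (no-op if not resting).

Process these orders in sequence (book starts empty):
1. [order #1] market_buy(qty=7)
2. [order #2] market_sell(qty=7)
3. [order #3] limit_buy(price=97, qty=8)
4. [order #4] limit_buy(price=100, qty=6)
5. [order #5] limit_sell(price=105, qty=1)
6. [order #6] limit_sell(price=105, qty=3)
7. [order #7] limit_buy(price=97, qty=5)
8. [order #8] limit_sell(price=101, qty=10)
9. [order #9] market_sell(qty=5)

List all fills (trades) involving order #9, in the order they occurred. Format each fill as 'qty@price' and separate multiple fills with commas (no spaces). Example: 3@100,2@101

After op 1 [order #1] market_buy(qty=7): fills=none; bids=[-] asks=[-]
After op 2 [order #2] market_sell(qty=7): fills=none; bids=[-] asks=[-]
After op 3 [order #3] limit_buy(price=97, qty=8): fills=none; bids=[#3:8@97] asks=[-]
After op 4 [order #4] limit_buy(price=100, qty=6): fills=none; bids=[#4:6@100 #3:8@97] asks=[-]
After op 5 [order #5] limit_sell(price=105, qty=1): fills=none; bids=[#4:6@100 #3:8@97] asks=[#5:1@105]
After op 6 [order #6] limit_sell(price=105, qty=3): fills=none; bids=[#4:6@100 #3:8@97] asks=[#5:1@105 #6:3@105]
After op 7 [order #7] limit_buy(price=97, qty=5): fills=none; bids=[#4:6@100 #3:8@97 #7:5@97] asks=[#5:1@105 #6:3@105]
After op 8 [order #8] limit_sell(price=101, qty=10): fills=none; bids=[#4:6@100 #3:8@97 #7:5@97] asks=[#8:10@101 #5:1@105 #6:3@105]
After op 9 [order #9] market_sell(qty=5): fills=#4x#9:5@100; bids=[#4:1@100 #3:8@97 #7:5@97] asks=[#8:10@101 #5:1@105 #6:3@105]

Answer: 5@100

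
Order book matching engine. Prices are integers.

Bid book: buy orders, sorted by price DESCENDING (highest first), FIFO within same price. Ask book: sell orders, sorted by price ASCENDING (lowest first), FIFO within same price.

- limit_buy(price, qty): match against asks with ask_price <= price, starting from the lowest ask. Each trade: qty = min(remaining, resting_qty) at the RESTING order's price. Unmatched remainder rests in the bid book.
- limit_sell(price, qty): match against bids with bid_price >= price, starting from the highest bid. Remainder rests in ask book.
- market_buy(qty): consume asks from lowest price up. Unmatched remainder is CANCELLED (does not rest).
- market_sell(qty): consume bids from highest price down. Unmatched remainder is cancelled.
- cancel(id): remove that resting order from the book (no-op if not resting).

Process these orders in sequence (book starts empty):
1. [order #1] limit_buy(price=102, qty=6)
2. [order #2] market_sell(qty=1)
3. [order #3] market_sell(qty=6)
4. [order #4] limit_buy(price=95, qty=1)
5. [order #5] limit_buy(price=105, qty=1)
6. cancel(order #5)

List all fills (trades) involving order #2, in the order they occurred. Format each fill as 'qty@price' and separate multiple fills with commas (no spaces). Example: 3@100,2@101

After op 1 [order #1] limit_buy(price=102, qty=6): fills=none; bids=[#1:6@102] asks=[-]
After op 2 [order #2] market_sell(qty=1): fills=#1x#2:1@102; bids=[#1:5@102] asks=[-]
After op 3 [order #3] market_sell(qty=6): fills=#1x#3:5@102; bids=[-] asks=[-]
After op 4 [order #4] limit_buy(price=95, qty=1): fills=none; bids=[#4:1@95] asks=[-]
After op 5 [order #5] limit_buy(price=105, qty=1): fills=none; bids=[#5:1@105 #4:1@95] asks=[-]
After op 6 cancel(order #5): fills=none; bids=[#4:1@95] asks=[-]

Answer: 1@102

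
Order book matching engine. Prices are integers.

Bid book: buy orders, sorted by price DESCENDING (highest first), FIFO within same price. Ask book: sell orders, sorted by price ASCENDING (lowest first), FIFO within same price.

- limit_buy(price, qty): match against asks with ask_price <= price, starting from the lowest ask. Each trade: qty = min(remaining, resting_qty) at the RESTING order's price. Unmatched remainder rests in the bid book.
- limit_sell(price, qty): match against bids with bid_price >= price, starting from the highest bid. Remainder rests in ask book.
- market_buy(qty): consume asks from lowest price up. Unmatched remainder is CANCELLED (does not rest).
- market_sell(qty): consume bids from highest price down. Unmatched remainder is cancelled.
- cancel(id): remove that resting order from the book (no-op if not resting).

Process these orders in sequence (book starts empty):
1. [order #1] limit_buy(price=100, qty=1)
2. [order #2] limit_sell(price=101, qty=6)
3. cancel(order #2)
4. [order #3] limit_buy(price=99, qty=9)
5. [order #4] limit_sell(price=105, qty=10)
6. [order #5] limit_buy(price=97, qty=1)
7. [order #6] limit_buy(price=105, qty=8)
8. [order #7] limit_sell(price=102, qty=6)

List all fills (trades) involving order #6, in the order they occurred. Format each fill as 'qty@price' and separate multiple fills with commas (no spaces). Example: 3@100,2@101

After op 1 [order #1] limit_buy(price=100, qty=1): fills=none; bids=[#1:1@100] asks=[-]
After op 2 [order #2] limit_sell(price=101, qty=6): fills=none; bids=[#1:1@100] asks=[#2:6@101]
After op 3 cancel(order #2): fills=none; bids=[#1:1@100] asks=[-]
After op 4 [order #3] limit_buy(price=99, qty=9): fills=none; bids=[#1:1@100 #3:9@99] asks=[-]
After op 5 [order #4] limit_sell(price=105, qty=10): fills=none; bids=[#1:1@100 #3:9@99] asks=[#4:10@105]
After op 6 [order #5] limit_buy(price=97, qty=1): fills=none; bids=[#1:1@100 #3:9@99 #5:1@97] asks=[#4:10@105]
After op 7 [order #6] limit_buy(price=105, qty=8): fills=#6x#4:8@105; bids=[#1:1@100 #3:9@99 #5:1@97] asks=[#4:2@105]
After op 8 [order #7] limit_sell(price=102, qty=6): fills=none; bids=[#1:1@100 #3:9@99 #5:1@97] asks=[#7:6@102 #4:2@105]

Answer: 8@105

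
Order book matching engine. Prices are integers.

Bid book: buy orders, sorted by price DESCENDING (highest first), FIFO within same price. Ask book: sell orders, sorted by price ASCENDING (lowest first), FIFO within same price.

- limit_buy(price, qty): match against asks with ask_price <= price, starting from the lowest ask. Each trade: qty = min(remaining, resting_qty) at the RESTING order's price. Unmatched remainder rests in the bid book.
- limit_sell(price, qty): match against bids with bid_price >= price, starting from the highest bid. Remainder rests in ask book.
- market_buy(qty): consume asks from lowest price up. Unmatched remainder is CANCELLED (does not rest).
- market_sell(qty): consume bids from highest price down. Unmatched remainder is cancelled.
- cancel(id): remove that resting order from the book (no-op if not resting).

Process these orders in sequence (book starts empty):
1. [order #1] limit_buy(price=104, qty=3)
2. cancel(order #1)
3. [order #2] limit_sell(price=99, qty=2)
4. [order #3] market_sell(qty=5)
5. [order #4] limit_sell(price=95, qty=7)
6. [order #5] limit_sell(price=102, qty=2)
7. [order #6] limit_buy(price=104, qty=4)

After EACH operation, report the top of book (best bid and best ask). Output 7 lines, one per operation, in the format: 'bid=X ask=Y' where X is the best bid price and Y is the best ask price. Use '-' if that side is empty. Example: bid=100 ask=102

Answer: bid=104 ask=-
bid=- ask=-
bid=- ask=99
bid=- ask=99
bid=- ask=95
bid=- ask=95
bid=- ask=95

Derivation:
After op 1 [order #1] limit_buy(price=104, qty=3): fills=none; bids=[#1:3@104] asks=[-]
After op 2 cancel(order #1): fills=none; bids=[-] asks=[-]
After op 3 [order #2] limit_sell(price=99, qty=2): fills=none; bids=[-] asks=[#2:2@99]
After op 4 [order #3] market_sell(qty=5): fills=none; bids=[-] asks=[#2:2@99]
After op 5 [order #4] limit_sell(price=95, qty=7): fills=none; bids=[-] asks=[#4:7@95 #2:2@99]
After op 6 [order #5] limit_sell(price=102, qty=2): fills=none; bids=[-] asks=[#4:7@95 #2:2@99 #5:2@102]
After op 7 [order #6] limit_buy(price=104, qty=4): fills=#6x#4:4@95; bids=[-] asks=[#4:3@95 #2:2@99 #5:2@102]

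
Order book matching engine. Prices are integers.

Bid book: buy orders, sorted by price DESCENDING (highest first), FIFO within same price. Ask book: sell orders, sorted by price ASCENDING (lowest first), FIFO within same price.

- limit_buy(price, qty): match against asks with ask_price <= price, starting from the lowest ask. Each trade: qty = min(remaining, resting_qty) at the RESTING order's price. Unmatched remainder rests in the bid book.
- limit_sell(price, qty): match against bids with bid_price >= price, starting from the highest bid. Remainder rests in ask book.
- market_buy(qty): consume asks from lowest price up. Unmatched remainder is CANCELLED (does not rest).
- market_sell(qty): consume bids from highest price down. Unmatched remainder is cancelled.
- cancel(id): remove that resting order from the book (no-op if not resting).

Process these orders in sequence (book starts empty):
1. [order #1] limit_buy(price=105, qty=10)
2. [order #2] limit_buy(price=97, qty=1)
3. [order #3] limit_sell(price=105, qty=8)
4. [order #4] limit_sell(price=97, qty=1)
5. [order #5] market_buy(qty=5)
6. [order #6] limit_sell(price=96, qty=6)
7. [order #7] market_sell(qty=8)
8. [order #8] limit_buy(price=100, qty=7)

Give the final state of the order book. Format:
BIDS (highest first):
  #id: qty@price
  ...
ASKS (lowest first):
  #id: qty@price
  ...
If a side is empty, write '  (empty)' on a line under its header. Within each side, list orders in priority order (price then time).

Answer: BIDS (highest first):
  #8: 3@100
ASKS (lowest first):
  (empty)

Derivation:
After op 1 [order #1] limit_buy(price=105, qty=10): fills=none; bids=[#1:10@105] asks=[-]
After op 2 [order #2] limit_buy(price=97, qty=1): fills=none; bids=[#1:10@105 #2:1@97] asks=[-]
After op 3 [order #3] limit_sell(price=105, qty=8): fills=#1x#3:8@105; bids=[#1:2@105 #2:1@97] asks=[-]
After op 4 [order #4] limit_sell(price=97, qty=1): fills=#1x#4:1@105; bids=[#1:1@105 #2:1@97] asks=[-]
After op 5 [order #5] market_buy(qty=5): fills=none; bids=[#1:1@105 #2:1@97] asks=[-]
After op 6 [order #6] limit_sell(price=96, qty=6): fills=#1x#6:1@105 #2x#6:1@97; bids=[-] asks=[#6:4@96]
After op 7 [order #7] market_sell(qty=8): fills=none; bids=[-] asks=[#6:4@96]
After op 8 [order #8] limit_buy(price=100, qty=7): fills=#8x#6:4@96; bids=[#8:3@100] asks=[-]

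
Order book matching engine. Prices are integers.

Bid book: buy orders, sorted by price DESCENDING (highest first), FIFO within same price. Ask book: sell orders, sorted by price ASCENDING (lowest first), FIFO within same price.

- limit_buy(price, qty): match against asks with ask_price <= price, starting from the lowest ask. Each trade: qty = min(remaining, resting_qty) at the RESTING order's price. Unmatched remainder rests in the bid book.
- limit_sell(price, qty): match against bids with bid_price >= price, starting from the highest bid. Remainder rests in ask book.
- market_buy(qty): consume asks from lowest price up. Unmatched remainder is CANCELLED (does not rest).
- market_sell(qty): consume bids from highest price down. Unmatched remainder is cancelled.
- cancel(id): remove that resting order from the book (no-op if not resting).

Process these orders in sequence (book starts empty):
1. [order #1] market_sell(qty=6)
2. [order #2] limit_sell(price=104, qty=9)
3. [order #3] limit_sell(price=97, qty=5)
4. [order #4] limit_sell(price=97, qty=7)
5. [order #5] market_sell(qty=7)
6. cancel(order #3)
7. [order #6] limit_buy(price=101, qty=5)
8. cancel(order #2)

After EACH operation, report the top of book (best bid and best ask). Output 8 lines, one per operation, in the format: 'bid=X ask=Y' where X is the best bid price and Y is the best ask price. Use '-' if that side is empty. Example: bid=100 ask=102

After op 1 [order #1] market_sell(qty=6): fills=none; bids=[-] asks=[-]
After op 2 [order #2] limit_sell(price=104, qty=9): fills=none; bids=[-] asks=[#2:9@104]
After op 3 [order #3] limit_sell(price=97, qty=5): fills=none; bids=[-] asks=[#3:5@97 #2:9@104]
After op 4 [order #4] limit_sell(price=97, qty=7): fills=none; bids=[-] asks=[#3:5@97 #4:7@97 #2:9@104]
After op 5 [order #5] market_sell(qty=7): fills=none; bids=[-] asks=[#3:5@97 #4:7@97 #2:9@104]
After op 6 cancel(order #3): fills=none; bids=[-] asks=[#4:7@97 #2:9@104]
After op 7 [order #6] limit_buy(price=101, qty=5): fills=#6x#4:5@97; bids=[-] asks=[#4:2@97 #2:9@104]
After op 8 cancel(order #2): fills=none; bids=[-] asks=[#4:2@97]

Answer: bid=- ask=-
bid=- ask=104
bid=- ask=97
bid=- ask=97
bid=- ask=97
bid=- ask=97
bid=- ask=97
bid=- ask=97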